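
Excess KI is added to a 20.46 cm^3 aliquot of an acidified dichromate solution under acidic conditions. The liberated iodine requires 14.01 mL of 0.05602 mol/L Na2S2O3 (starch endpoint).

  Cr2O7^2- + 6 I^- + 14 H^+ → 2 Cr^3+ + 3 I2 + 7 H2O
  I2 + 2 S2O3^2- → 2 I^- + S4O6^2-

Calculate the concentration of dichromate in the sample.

n(S2O3^2-) = 0.01401 × 0.05602 = 7.848 × 10^-4 mol
n(I2) = n(S2O3^2-)/2 = 3.924 × 10^-4 mol
From the 1:3 ratio, n(Cr2O7^2-) in the aliquot = 1/3 × 3.924 × 10^-4 = 1.308 × 10^-4 mol
[Cr2O7^2-] = 1.308 × 10^-4 / 0.02046 = 0.006393 mol/L

0.006393 mol/L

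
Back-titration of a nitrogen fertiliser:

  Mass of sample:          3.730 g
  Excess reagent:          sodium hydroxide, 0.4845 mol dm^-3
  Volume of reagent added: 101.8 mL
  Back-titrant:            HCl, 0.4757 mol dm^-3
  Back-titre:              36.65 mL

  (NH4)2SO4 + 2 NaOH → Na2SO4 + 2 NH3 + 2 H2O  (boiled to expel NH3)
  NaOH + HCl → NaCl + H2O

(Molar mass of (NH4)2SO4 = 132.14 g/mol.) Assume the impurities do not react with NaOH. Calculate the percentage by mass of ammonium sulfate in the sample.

56.48 %

n(NaOH) added = 0.1018 × 0.4845 = 0.04932 mol
n(HCl) used in back-titration = 0.03665 × 0.4757 = 0.01743 mol
n(NaOH) left over = 0.01743 mol (1:1 ratio)
n(NaOH) consumed by analyte = 0.04932 − 0.01743 = 0.03189 mol
From the 1:2 ratio, n((NH4)2SO4) = 1/2 × 0.03189 = 0.01594 mol
mass of (NH4)2SO4 = 0.01594 × 132.14 = 2.107 g
% (NH4)2SO4 = 2.107 / 3.730 × 100 = 56.48 %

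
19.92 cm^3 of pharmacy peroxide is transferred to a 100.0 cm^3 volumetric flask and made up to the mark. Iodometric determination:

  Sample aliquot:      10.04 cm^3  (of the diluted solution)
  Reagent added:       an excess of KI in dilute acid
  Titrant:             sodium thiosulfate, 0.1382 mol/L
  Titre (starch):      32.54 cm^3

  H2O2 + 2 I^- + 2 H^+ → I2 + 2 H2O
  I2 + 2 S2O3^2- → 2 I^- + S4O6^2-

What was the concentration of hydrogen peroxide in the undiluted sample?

n(S2O3^2-) = 0.03254 × 0.1382 = 4.497 × 10^-3 mol
n(I2) = n(S2O3^2-)/2 = 2.249 × 10^-3 mol
n(H2O2) in the aliquot = 2.249 × 10^-3 mol (1:1 ratio)
[H2O2]_dilute = 2.249 × 10^-3 / 0.01004 = 0.2240 mol/L
[H2O2]_original = 0.2240 × 100.0/19.92 = 1.124 mol/L

1.124 mol/L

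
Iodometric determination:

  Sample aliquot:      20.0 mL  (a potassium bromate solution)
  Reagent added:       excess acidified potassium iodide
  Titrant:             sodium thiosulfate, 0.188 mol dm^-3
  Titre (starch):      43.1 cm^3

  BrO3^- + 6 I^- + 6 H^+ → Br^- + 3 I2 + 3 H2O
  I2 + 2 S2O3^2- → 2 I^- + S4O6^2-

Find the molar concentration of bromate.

0.0675 mol/L

n(S2O3^2-) = 0.0431 × 0.188 = 8.10 × 10^-3 mol
n(I2) = n(S2O3^2-)/2 = 4.05 × 10^-3 mol
From the 1:3 ratio, n(BrO3^-) in the aliquot = 1/3 × 4.05 × 10^-3 = 1.35 × 10^-3 mol
[BrO3^-] = 1.35 × 10^-3 / 0.0200 = 0.0675 mol/L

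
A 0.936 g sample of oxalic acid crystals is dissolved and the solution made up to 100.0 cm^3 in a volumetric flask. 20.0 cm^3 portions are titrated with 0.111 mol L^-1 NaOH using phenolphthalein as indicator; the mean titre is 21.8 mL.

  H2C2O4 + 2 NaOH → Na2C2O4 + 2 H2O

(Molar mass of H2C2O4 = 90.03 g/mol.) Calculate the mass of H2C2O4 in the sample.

0.545 g

n(NaOH) per titration = 0.0218 × 0.111 = 2.42 × 10^-3 mol
From the 1:2 ratio, n(H2C2O4) in each aliquot = 1/2 × 2.42 × 10^-3 = 1.21 × 10^-3 mol
n(H2C2O4) in the whole flask = 1.21 × 10^-3 × 100.0/20.0 = 6.05 × 10^-3 mol
mass of H2C2O4 = 6.05 × 10^-3 × 90.03 = 0.545 g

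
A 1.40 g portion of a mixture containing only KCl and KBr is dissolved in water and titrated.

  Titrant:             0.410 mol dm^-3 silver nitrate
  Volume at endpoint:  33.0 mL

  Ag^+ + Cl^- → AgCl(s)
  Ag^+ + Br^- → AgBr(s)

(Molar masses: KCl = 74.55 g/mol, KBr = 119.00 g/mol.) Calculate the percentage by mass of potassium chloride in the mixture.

n(AgNO3) = 0.0330 × 0.410 = 0.0135 mol
Let x = n(KCl), y = n(KBr).
Titrant: 1x + 1y = 0.0135;  mass: 74.55x + 119.00y = 1.40
Solving, x = 4.73 × 10^-3 mol, y = 8.80 × 10^-3 mol
mass of KCl = 4.73 × 10^-3 × 74.55 = 0.352 g
% KCl = 0.352 / 1.40 × 100 = 25.2 %

25.2 %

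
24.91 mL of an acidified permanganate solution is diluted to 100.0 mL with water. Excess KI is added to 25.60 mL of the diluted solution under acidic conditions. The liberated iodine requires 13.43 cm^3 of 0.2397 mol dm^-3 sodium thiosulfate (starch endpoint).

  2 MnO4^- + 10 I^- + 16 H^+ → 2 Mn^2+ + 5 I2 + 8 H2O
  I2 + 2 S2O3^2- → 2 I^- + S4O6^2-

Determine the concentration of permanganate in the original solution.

0.1010 mol/L

n(S2O3^2-) = 0.01343 × 0.2397 = 3.219 × 10^-3 mol
n(I2) = n(S2O3^2-)/2 = 1.610 × 10^-3 mol
From the 2:5 ratio, n(MnO4^-) in the aliquot = 2/5 × 1.610 × 10^-3 = 6.438 × 10^-4 mol
[MnO4^-]_dilute = 6.438 × 10^-4 / 0.02560 = 0.02515 mol/L
[MnO4^-]_original = 0.02515 × 100.0/24.91 = 0.1010 mol/L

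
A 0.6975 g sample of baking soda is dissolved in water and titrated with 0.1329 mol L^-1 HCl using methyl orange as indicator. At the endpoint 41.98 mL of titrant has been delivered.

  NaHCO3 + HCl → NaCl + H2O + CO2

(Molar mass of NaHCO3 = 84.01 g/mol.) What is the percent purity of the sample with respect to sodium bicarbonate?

67.20 %

n(HCl) = 0.04198 L × 0.1329 mol/L = 5.579 × 10^-3 mol
n(NaHCO3) = 5.579 × 10^-3 mol (1:1 ratio)
mass of NaHCO3 = 5.579 × 10^-3 × 84.01 g/mol = 0.4687 g
% NaHCO3 = 0.4687 / 0.6975 × 100 = 67.20 %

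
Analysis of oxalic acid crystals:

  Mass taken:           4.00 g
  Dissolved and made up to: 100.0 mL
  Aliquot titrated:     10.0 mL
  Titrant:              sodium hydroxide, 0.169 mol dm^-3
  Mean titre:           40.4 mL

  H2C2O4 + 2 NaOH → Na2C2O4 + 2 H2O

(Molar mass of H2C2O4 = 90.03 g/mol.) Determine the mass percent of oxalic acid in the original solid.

76.8 %

n(NaOH) per titration = 0.0404 × 0.169 = 6.83 × 10^-3 mol
From the 1:2 ratio, n(H2C2O4) in each aliquot = 1/2 × 6.83 × 10^-3 = 3.41 × 10^-3 mol
n(H2C2O4) in the whole flask = 3.41 × 10^-3 × 100.0/10.0 = 0.0341 mol
mass of H2C2O4 = 0.0341 × 90.03 = 3.07 g
% H2C2O4 = 3.07 / 4.00 × 100 = 76.8 %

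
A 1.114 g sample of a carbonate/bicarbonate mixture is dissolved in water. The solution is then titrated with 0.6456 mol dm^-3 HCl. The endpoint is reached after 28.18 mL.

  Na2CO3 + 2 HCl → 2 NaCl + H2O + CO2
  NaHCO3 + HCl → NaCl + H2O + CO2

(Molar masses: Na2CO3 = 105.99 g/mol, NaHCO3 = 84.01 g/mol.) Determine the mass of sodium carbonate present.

0.7081 g

n(HCl) = 0.02818 × 0.6456 = 0.01819 mol
Let x = n(Na2CO3), y = n(NaHCO3).
Titrant: 2x + 1y = 0.01819;  mass: 105.99x + 84.01y = 1.114
Solving, x = 6.681 × 10^-3 mol, y = 4.832 × 10^-3 mol
mass of Na2CO3 = 6.681 × 10^-3 × 105.99 = 0.7081 g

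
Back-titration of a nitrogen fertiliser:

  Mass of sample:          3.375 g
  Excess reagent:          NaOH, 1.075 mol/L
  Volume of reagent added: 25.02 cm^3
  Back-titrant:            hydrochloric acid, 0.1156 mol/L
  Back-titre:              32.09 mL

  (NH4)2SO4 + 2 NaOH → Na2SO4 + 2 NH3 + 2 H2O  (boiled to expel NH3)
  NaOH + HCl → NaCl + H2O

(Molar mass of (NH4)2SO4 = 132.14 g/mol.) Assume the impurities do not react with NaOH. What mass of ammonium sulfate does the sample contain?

n(NaOH) added = 0.02502 × 1.075 = 0.02690 mol
n(HCl) used in back-titration = 0.03209 × 0.1156 = 3.710 × 10^-3 mol
n(NaOH) left over = 3.710 × 10^-3 mol (1:1 ratio)
n(NaOH) consumed by analyte = 0.02690 − 3.710 × 10^-3 = 0.02319 mol
From the 1:2 ratio, n((NH4)2SO4) = 1/2 × 0.02319 = 0.01159 mol
mass of (NH4)2SO4 = 0.01159 × 132.14 = 1.532 g

1.532 g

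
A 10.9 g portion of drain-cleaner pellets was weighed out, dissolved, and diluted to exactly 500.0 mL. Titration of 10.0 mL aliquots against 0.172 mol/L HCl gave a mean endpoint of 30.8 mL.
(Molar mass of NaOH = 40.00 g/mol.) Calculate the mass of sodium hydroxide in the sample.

NaOH + HCl → NaCl + H2O
n(HCl) per titration = 0.0308 × 0.172 = 5.30 × 10^-3 mol
n(NaOH) in each aliquot = 5.30 × 10^-3 mol (1:1 ratio)
n(NaOH) in the whole flask = 5.30 × 10^-3 × 500.0/10.0 = 0.265 mol
mass of NaOH = 0.265 × 40.00 = 10.6 g

10.6 g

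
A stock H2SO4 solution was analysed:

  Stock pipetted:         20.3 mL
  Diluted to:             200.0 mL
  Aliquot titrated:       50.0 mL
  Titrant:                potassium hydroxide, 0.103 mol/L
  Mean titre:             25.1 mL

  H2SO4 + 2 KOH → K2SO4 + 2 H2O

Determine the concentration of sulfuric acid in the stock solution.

n(KOH) = 0.0251 × 0.103 = 2.59 × 10^-3 mol
From the 1:2 ratio, n(H2SO4) in the aliquot = 1/2 × 2.59 × 10^-3 = 1.29 × 10^-3 mol
[H2SO4]_dilute = 1.29 × 10^-3 / 0.0500 = 0.0259 mol/L
Dilution factor = 200.0 / 20.3 = 9.852
[H2SO4]_stock = 0.0259 × 9.852 = 0.255 mol/L

0.255 mol/L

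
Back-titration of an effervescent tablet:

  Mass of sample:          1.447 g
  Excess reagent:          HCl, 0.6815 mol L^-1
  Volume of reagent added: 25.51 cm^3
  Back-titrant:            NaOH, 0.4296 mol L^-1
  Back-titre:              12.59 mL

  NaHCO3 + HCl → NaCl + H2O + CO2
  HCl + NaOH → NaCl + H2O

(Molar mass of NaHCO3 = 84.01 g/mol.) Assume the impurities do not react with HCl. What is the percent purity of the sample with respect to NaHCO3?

n(HCl) added = 0.02551 × 0.6815 = 0.01739 mol
n(NaOH) used in back-titration = 0.01259 × 0.4296 = 5.409 × 10^-3 mol
n(HCl) left over = 5.409 × 10^-3 mol (1:1 ratio)
n(HCl) consumed by analyte = 0.01739 − 5.409 × 10^-3 = 0.01198 mol
n(NaHCO3) = 0.01198 mol (1:1 ratio)
mass of NaHCO3 = 0.01198 × 84.01 = 1.006 g
% NaHCO3 = 1.006 / 1.447 × 100 = 69.53 %

69.53 %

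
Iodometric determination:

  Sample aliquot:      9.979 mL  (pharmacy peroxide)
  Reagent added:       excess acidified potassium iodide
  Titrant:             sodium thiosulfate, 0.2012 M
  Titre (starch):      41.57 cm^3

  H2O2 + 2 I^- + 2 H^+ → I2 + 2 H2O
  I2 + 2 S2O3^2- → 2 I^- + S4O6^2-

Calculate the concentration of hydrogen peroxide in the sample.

n(S2O3^2-) = 0.04157 × 0.2012 = 8.364 × 10^-3 mol
n(I2) = n(S2O3^2-)/2 = 4.182 × 10^-3 mol
n(H2O2) in the aliquot = 4.182 × 10^-3 mol (1:1 ratio)
[H2O2] = 4.182 × 10^-3 / 0.009979 = 0.4191 mol/L

0.4191 M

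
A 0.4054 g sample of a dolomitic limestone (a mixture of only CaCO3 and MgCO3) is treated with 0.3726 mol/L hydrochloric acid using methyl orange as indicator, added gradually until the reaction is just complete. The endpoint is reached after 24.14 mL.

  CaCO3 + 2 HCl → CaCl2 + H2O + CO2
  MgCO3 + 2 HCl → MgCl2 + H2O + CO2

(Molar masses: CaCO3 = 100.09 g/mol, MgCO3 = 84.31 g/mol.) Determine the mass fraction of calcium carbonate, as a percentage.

n(HCl) = 0.02414 × 0.3726 = 8.995 × 10^-3 mol
Let x = n(CaCO3), y = n(MgCO3).
Titrant: 2x + 2y = 8.995 × 10^-3;  mass: 100.09x + 84.31y = 0.4054
Solving, x = 1.662 × 10^-3 mol, y = 2.835 × 10^-3 mol
mass of CaCO3 = 1.662 × 10^-3 × 100.09 = 0.1664 g
% CaCO3 = 0.1664 / 0.4054 × 100 = 41.05 %

41.05 %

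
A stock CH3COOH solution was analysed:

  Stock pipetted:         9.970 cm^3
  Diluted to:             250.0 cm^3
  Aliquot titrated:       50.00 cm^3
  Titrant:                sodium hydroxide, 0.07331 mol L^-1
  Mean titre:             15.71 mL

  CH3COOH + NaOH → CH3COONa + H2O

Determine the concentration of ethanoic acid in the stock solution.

0.5776 mol/L

n(NaOH) = 0.01571 × 0.07331 = 1.152 × 10^-3 mol
n(CH3COOH) in the aliquot = 1.152 × 10^-3 mol (1:1 ratio)
[CH3COOH]_dilute = 1.152 × 10^-3 / 0.05000 = 0.02303 mol/L
Dilution factor = 250.0 / 9.970 = 25.08
[CH3COOH]_stock = 0.02303 × 25.08 = 0.5776 mol/L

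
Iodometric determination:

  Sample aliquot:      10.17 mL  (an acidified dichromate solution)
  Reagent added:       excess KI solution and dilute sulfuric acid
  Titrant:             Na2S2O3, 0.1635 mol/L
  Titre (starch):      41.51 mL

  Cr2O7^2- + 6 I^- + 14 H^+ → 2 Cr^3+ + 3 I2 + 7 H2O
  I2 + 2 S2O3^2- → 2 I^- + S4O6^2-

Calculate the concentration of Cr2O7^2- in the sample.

0.1112 mol/L

n(S2O3^2-) = 0.04151 × 0.1635 = 6.787 × 10^-3 mol
n(I2) = n(S2O3^2-)/2 = 3.393 × 10^-3 mol
From the 1:3 ratio, n(Cr2O7^2-) in the aliquot = 1/3 × 3.393 × 10^-3 = 1.131 × 10^-3 mol
[Cr2O7^2-] = 1.131 × 10^-3 / 0.01017 = 0.1112 mol/L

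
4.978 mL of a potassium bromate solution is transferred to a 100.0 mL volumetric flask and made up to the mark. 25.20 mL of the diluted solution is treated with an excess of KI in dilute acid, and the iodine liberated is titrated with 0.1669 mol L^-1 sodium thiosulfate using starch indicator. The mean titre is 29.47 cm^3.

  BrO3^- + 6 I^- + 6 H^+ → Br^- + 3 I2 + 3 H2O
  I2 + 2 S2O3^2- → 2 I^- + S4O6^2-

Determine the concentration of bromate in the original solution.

n(S2O3^2-) = 0.02947 × 0.1669 = 4.919 × 10^-3 mol
n(I2) = n(S2O3^2-)/2 = 2.459 × 10^-3 mol
From the 1:3 ratio, n(BrO3^-) in the aliquot = 1/3 × 2.459 × 10^-3 = 8.198 × 10^-4 mol
[BrO3^-]_dilute = 8.198 × 10^-4 / 0.02520 = 0.03253 mol/L
[BrO3^-]_original = 0.03253 × 100.0/4.978 = 0.6535 mol/L

0.6535 mol/L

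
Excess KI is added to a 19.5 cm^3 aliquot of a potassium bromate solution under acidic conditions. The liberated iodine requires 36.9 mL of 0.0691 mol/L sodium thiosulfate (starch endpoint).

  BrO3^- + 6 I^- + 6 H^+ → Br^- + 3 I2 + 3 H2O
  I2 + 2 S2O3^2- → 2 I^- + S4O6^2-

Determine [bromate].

0.0218 mol/L

n(S2O3^2-) = 0.0369 × 0.0691 = 2.55 × 10^-3 mol
n(I2) = n(S2O3^2-)/2 = 1.27 × 10^-3 mol
From the 1:3 ratio, n(BrO3^-) in the aliquot = 1/3 × 1.27 × 10^-3 = 4.25 × 10^-4 mol
[BrO3^-] = 4.25 × 10^-4 / 0.0195 = 0.0218 mol/L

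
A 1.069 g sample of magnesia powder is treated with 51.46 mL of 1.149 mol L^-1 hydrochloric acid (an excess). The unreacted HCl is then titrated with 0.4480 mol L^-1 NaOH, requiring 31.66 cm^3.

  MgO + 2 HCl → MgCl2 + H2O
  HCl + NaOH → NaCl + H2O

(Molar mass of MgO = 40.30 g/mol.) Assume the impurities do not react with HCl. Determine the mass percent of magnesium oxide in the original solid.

84.72 %

n(HCl) added = 0.05146 × 1.149 = 0.05913 mol
n(NaOH) used in back-titration = 0.03166 × 0.4480 = 0.01418 mol
n(HCl) left over = 0.01418 mol (1:1 ratio)
n(HCl) consumed by analyte = 0.05913 − 0.01418 = 0.04494 mol
From the 1:2 ratio, n(MgO) = 1/2 × 0.04494 = 0.02247 mol
mass of MgO = 0.02247 × 40.30 = 0.9056 g
% MgO = 0.9056 / 1.069 × 100 = 84.72 %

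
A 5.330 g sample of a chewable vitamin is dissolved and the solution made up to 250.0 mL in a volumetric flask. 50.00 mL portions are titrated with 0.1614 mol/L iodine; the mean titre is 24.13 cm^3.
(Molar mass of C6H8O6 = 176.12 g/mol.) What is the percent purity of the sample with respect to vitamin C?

64.34 %

C6H8O6 + I2 → C6H6O6 + 2 HI
n(I2) per titration = 0.02413 × 0.1614 = 3.895 × 10^-3 mol
n(C6H8O6) in each aliquot = 3.895 × 10^-3 mol (1:1 ratio)
n(C6H8O6) in the whole flask = 3.895 × 10^-3 × 250.0/50.00 = 0.01947 mol
mass of C6H8O6 = 0.01947 × 176.12 = 3.430 g
% C6H8O6 = 3.430 / 5.330 × 100 = 64.34 %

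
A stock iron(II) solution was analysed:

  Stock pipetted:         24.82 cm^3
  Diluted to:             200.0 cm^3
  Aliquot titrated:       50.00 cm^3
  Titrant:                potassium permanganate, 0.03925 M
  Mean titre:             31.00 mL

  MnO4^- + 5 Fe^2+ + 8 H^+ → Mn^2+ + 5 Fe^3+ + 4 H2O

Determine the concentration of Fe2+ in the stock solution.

n(KMnO4) = 0.03100 × 0.03925 = 1.217 × 10^-3 mol
From the 5:1 ratio, n(Fe2+) in the aliquot = 5/1 × 1.217 × 10^-3 = 6.084 × 10^-3 mol
[Fe2+]_dilute = 6.084 × 10^-3 / 0.05000 = 0.1217 mol/L
Dilution factor = 200.0 / 24.82 = 8.058
[Fe2+]_stock = 0.1217 × 8.058 = 0.9805 mol/L

0.9805 M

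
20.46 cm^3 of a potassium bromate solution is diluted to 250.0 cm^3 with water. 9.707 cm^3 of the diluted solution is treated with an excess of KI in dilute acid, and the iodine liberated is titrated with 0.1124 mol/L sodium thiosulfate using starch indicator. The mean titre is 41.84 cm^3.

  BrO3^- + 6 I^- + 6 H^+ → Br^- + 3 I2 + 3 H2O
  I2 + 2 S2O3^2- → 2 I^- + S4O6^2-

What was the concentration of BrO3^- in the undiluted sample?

0.9866 mol/L

n(S2O3^2-) = 0.04184 × 0.1124 = 4.703 × 10^-3 mol
n(I2) = n(S2O3^2-)/2 = 2.351 × 10^-3 mol
From the 1:3 ratio, n(BrO3^-) in the aliquot = 1/3 × 2.351 × 10^-3 = 7.838 × 10^-4 mol
[BrO3^-]_dilute = 7.838 × 10^-4 / 0.009707 = 0.08075 mol/L
[BrO3^-]_original = 0.08075 × 250.0/20.46 = 0.9866 mol/L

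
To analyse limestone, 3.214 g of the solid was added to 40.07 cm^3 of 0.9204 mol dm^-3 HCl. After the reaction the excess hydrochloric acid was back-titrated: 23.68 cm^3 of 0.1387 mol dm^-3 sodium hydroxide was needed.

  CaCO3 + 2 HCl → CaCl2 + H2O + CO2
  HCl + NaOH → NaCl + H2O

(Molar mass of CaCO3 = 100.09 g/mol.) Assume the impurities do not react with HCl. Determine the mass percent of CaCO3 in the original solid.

52.31 %

n(HCl) added = 0.04007 × 0.9204 = 0.03688 mol
n(NaOH) used in back-titration = 0.02368 × 0.1387 = 3.284 × 10^-3 mol
n(HCl) left over = 3.284 × 10^-3 mol (1:1 ratio)
n(HCl) consumed by analyte = 0.03688 − 3.284 × 10^-3 = 0.03360 mol
From the 1:2 ratio, n(CaCO3) = 1/2 × 0.03360 = 0.01680 mol
mass of CaCO3 = 0.01680 × 100.09 = 1.681 g
% CaCO3 = 1.681 / 3.214 × 100 = 52.31 %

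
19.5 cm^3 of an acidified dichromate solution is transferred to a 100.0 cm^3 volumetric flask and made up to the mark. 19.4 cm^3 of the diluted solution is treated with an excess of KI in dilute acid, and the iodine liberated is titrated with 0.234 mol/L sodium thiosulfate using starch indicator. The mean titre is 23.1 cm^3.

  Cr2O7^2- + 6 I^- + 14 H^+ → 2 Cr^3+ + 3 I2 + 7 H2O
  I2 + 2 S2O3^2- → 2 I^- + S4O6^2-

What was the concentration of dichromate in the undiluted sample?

0.238 mol/L

n(S2O3^2-) = 0.0231 × 0.234 = 5.41 × 10^-3 mol
n(I2) = n(S2O3^2-)/2 = 2.70 × 10^-3 mol
From the 1:3 ratio, n(Cr2O7^2-) in the aliquot = 1/3 × 2.70 × 10^-3 = 9.01 × 10^-4 mol
[Cr2O7^2-]_dilute = 9.01 × 10^-4 / 0.0194 = 0.0464 mol/L
[Cr2O7^2-]_original = 0.0464 × 100.0/19.5 = 0.238 mol/L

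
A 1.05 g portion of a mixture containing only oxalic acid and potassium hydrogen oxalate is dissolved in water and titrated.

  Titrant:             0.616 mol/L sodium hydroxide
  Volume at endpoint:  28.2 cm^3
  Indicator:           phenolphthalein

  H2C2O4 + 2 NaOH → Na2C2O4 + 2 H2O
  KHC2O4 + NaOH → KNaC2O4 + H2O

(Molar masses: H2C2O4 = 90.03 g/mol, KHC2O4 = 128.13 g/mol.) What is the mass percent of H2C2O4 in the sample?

n(NaOH) = 0.0282 × 0.616 = 0.0174 mol
Let x = n(H2C2O4), y = n(KHC2O4).
Titrant: 2x + 1y = 0.0174;  mass: 90.03x + 128.13y = 1.05
Solving, x = 7.07 × 10^-3 mol, y = 3.22 × 10^-3 mol
mass of H2C2O4 = 7.07 × 10^-3 × 90.03 = 0.637 g
% H2C2O4 = 0.637 / 1.05 × 100 = 60.6 %

60.6 %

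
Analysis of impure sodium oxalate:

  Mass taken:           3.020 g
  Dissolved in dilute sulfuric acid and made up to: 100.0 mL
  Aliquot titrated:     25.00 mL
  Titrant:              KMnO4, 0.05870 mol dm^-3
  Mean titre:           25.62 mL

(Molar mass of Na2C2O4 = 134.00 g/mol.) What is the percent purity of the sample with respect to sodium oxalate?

2 MnO4^- + 5 C2O4^2- + 16 H^+ → 2 Mn^2+ + 10 CO2 + 8 H2O
n(KMnO4) per titration = 0.02562 × 0.05870 = 1.504 × 10^-3 mol
From the 5:2 ratio, n(Na2C2O4) in each aliquot = 5/2 × 1.504 × 10^-3 = 3.760 × 10^-3 mol
n(Na2C2O4) in the whole flask = 3.760 × 10^-3 × 100.0/25.00 = 0.01504 mol
mass of Na2C2O4 = 0.01504 × 134.00 = 2.015 g
% Na2C2O4 = 2.015 / 3.020 × 100 = 66.73 %

66.73 %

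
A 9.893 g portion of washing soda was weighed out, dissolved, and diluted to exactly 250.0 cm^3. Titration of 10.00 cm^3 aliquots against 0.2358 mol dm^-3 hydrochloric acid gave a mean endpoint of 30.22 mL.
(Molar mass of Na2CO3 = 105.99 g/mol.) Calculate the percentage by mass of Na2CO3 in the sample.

Na2CO3 + 2 HCl → 2 NaCl + H2O + CO2
n(HCl) per titration = 0.03022 × 0.2358 = 7.126 × 10^-3 mol
From the 1:2 ratio, n(Na2CO3) in each aliquot = 1/2 × 7.126 × 10^-3 = 3.563 × 10^-3 mol
n(Na2CO3) in the whole flask = 3.563 × 10^-3 × 250.0/10.00 = 0.08907 mol
mass of Na2CO3 = 0.08907 × 105.99 = 9.441 g
% Na2CO3 = 9.441 / 9.893 × 100 = 95.43 %

95.43 %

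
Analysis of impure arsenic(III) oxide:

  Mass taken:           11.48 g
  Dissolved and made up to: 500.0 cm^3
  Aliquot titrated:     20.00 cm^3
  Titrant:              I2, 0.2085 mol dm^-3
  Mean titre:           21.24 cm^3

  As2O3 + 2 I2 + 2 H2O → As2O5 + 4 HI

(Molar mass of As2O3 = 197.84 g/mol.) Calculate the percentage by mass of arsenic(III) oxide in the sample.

95.40 %

n(I2) per titration = 0.02124 × 0.2085 = 4.429 × 10^-3 mol
From the 1:2 ratio, n(As2O3) in each aliquot = 1/2 × 4.429 × 10^-3 = 2.214 × 10^-3 mol
n(As2O3) in the whole flask = 2.214 × 10^-3 × 500.0/20.00 = 0.05536 mol
mass of As2O3 = 0.05536 × 197.84 = 10.95 g
% As2O3 = 10.95 / 11.48 × 100 = 95.40 %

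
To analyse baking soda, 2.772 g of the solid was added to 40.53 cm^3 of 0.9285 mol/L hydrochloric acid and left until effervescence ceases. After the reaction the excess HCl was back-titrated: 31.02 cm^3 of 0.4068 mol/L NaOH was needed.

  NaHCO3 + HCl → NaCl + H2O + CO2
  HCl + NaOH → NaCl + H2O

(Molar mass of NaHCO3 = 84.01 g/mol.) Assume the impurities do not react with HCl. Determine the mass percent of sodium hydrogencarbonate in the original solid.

n(HCl) added = 0.04053 × 0.9285 = 0.03763 mol
n(NaOH) used in back-titration = 0.03102 × 0.4068 = 0.01262 mol
n(HCl) left over = 0.01262 mol (1:1 ratio)
n(HCl) consumed by analyte = 0.03763 − 0.01262 = 0.02501 mol
n(NaHCO3) = 0.02501 mol (1:1 ratio)
mass of NaHCO3 = 0.02501 × 84.01 = 2.101 g
% NaHCO3 = 2.101 / 2.772 × 100 = 75.81 %

75.81 %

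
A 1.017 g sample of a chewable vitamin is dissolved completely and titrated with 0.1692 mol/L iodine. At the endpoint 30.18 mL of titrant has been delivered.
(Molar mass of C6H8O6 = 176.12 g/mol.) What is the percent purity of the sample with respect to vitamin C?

C6H8O6 + I2 → C6H6O6 + 2 HI
n(I2) = 0.03018 L × 0.1692 mol/L = 5.106 × 10^-3 mol
n(C6H8O6) = 5.106 × 10^-3 mol (1:1 ratio)
mass of C6H8O6 = 5.106 × 10^-3 × 176.12 g/mol = 0.8993 g
% C6H8O6 = 0.8993 / 1.017 × 100 = 88.43 %

88.43 %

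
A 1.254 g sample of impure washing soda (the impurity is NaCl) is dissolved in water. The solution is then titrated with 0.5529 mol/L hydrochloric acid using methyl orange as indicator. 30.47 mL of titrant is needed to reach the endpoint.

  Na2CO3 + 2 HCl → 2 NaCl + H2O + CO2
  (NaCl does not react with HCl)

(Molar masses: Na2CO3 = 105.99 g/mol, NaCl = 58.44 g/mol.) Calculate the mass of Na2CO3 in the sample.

0.8928 g

n(HCl) = 0.03047 × 0.5529 = 0.01685 mol
Let x = n(Na2CO3), y = n(NaCl).
Titrant: 2x = 0.01685;  mass: 105.99x + 58.44y = 1.254
Solving, x = 8.423 × 10^-3 mol, y = 6.181 × 10^-3 mol
mass of Na2CO3 = 8.423 × 10^-3 × 105.99 = 0.8928 g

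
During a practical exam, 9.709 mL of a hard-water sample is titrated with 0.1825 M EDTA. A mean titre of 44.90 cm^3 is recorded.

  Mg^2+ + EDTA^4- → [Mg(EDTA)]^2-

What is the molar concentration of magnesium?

0.8440 M

n(EDTA) = 0.04490 L × 0.1825 mol/L = 8.194 × 10^-3 mol
n(Mg2+) = 8.194 × 10^-3 mol (1:1 mole ratio)
[Mg2+] = 8.194 × 10^-3 mol / 0.009709 L = 0.8440 mol/L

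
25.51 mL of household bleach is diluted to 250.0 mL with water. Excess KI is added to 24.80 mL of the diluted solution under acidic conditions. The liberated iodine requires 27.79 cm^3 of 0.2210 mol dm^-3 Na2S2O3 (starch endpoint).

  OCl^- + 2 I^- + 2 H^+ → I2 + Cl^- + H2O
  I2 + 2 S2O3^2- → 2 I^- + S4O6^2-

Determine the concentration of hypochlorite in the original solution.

n(S2O3^2-) = 0.02779 × 0.2210 = 6.142 × 10^-3 mol
n(I2) = n(S2O3^2-)/2 = 3.071 × 10^-3 mol
n(OCl^-) in the aliquot = 3.071 × 10^-3 mol (1:1 ratio)
[OCl^-]_dilute = 3.071 × 10^-3 / 0.02480 = 0.1238 mol/L
[OCl^-]_original = 0.1238 × 250.0/25.51 = 1.213 mol/L

1.213 mol/L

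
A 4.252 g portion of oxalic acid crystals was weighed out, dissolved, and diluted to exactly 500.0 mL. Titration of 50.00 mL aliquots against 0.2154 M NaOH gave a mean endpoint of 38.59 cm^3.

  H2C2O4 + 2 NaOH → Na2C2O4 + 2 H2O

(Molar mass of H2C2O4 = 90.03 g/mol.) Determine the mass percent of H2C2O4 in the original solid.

88.00 %

n(NaOH) per titration = 0.03859 × 0.2154 = 8.312 × 10^-3 mol
From the 1:2 ratio, n(H2C2O4) in each aliquot = 1/2 × 8.312 × 10^-3 = 4.156 × 10^-3 mol
n(H2C2O4) in the whole flask = 4.156 × 10^-3 × 500.0/50.00 = 0.04156 mol
mass of H2C2O4 = 0.04156 × 90.03 = 3.742 g
% H2C2O4 = 3.742 / 4.252 × 100 = 88.00 %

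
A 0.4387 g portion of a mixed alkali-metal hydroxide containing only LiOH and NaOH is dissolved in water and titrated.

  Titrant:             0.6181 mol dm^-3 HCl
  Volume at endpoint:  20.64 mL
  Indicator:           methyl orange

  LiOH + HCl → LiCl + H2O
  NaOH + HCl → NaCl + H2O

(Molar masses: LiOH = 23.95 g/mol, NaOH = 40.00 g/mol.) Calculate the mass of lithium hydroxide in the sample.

0.1068 g

n(HCl) = 0.02064 × 0.6181 = 0.01276 mol
Let x = n(LiOH), y = n(NaOH).
Titrant: 1x + 1y = 0.01276;  mass: 23.95x + 40.00y = 0.4387
Solving, x = 4.461 × 10^-3 mol, y = 8.296 × 10^-3 mol
mass of LiOH = 4.461 × 10^-3 × 23.95 = 0.1068 g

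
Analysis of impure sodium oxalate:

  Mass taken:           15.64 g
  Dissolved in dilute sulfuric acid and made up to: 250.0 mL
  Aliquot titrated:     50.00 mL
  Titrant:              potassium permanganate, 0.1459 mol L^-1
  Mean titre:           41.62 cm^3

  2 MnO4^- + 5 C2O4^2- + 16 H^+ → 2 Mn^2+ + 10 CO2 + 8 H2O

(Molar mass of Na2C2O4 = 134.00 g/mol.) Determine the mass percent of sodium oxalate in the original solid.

65.03 %

n(KMnO4) per titration = 0.04162 × 0.1459 = 6.072 × 10^-3 mol
From the 5:2 ratio, n(Na2C2O4) in each aliquot = 5/2 × 6.072 × 10^-3 = 0.01518 mol
n(Na2C2O4) in the whole flask = 0.01518 × 250.0/50.00 = 0.07590 mol
mass of Na2C2O4 = 0.07590 × 134.00 = 10.17 g
% Na2C2O4 = 10.17 / 15.64 × 100 = 65.03 %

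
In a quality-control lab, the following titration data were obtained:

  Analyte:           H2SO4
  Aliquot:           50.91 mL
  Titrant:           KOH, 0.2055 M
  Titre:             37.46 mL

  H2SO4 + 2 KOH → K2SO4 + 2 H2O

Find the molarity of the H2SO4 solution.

n(KOH) = 0.03746 L × 0.2055 mol/L = 7.698 × 10^-3 mol
From the 1:2 mole ratio, n(H2SO4) = 1/2 × 7.698 × 10^-3 = 3.849 × 10^-3 mol
[H2SO4] = 3.849 × 10^-3 mol / 0.05091 L = 0.07560 mol/L

0.07560 M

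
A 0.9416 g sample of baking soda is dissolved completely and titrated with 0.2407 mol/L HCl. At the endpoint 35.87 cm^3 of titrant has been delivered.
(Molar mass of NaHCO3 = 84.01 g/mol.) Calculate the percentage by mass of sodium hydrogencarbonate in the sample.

NaHCO3 + HCl → NaCl + H2O + CO2
n(HCl) = 0.03587 L × 0.2407 mol/L = 8.634 × 10^-3 mol
n(NaHCO3) = 8.634 × 10^-3 mol (1:1 ratio)
mass of NaHCO3 = 8.634 × 10^-3 × 84.01 g/mol = 0.7253 g
% NaHCO3 = 0.7253 / 0.9416 × 100 = 77.03 %

77.03 %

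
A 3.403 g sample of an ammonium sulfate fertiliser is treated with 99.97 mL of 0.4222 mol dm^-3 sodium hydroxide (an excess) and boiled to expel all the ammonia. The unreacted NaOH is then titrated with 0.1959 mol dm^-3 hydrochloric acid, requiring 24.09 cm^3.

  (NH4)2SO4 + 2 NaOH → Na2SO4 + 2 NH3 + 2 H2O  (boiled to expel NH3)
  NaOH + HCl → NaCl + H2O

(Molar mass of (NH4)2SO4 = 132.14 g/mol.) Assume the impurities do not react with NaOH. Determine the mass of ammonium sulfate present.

2.477 g

n(NaOH) added = 0.09997 × 0.4222 = 0.04221 mol
n(HCl) used in back-titration = 0.02409 × 0.1959 = 4.719 × 10^-3 mol
n(NaOH) left over = 4.719 × 10^-3 mol (1:1 ratio)
n(NaOH) consumed by analyte = 0.04221 − 4.719 × 10^-3 = 0.03749 mol
From the 1:2 ratio, n((NH4)2SO4) = 1/2 × 0.03749 = 0.01874 mol
mass of (NH4)2SO4 = 0.01874 × 132.14 = 2.477 g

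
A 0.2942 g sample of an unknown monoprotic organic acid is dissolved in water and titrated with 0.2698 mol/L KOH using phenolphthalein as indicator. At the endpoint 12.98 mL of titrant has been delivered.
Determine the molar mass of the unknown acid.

n(KOH) = 0.01298 L × 0.2698 mol/L = 3.502 × 10^-3 mol
n(HA) = 3.502 × 10^-3 mol (1:1 ratio)
M = m / n = 0.2942 g / 3.502 × 10^-3 mol = 84.01 g/mol

84.01 g/mol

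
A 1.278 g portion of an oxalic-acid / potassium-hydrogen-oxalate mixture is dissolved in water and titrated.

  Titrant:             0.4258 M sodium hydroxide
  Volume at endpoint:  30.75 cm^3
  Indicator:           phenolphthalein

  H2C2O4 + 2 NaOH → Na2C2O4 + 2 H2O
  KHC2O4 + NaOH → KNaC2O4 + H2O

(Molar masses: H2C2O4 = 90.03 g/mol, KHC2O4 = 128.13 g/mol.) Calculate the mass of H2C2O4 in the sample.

0.2165 g

n(NaOH) = 0.03075 × 0.4258 = 0.01309 mol
Let x = n(H2C2O4), y = n(KHC2O4).
Titrant: 2x + 1y = 0.01309;  mass: 90.03x + 128.13y = 1.278
Solving, x = 2.404 × 10^-3 mol, y = 8.285 × 10^-3 mol
mass of H2C2O4 = 2.404 × 10^-3 × 90.03 = 0.2165 g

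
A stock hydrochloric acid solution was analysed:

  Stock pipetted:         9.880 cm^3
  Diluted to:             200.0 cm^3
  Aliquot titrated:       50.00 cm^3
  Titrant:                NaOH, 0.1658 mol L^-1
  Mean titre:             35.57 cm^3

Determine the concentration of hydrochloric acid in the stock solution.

2.388 mol/L

HCl + NaOH → NaCl + H2O
n(NaOH) = 0.03557 × 0.1658 = 5.898 × 10^-3 mol
n(HCl) in the aliquot = 5.898 × 10^-3 mol (1:1 ratio)
[HCl]_dilute = 5.898 × 10^-3 / 0.05000 = 0.1180 mol/L
Dilution factor = 200.0 / 9.880 = 20.24
[HCl]_stock = 0.1180 × 20.24 = 2.388 mol/L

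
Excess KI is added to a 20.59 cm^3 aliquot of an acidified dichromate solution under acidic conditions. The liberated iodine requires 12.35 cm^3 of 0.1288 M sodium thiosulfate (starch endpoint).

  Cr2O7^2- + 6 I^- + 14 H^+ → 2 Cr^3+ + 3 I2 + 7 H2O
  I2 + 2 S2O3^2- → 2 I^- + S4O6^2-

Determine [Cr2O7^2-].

n(S2O3^2-) = 0.01235 × 0.1288 = 1.591 × 10^-3 mol
n(I2) = n(S2O3^2-)/2 = 7.953 × 10^-4 mol
From the 1:3 ratio, n(Cr2O7^2-) in the aliquot = 1/3 × 7.953 × 10^-4 = 2.651 × 10^-4 mol
[Cr2O7^2-] = 2.651 × 10^-4 / 0.02059 = 0.01288 mol/L

0.01288 M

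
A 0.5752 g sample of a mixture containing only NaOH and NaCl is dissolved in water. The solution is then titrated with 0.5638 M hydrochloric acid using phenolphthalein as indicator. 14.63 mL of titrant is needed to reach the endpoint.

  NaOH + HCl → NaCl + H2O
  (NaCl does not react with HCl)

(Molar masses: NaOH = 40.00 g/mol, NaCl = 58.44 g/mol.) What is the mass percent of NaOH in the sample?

n(HCl) = 0.01463 × 0.5638 = 8.248 × 10^-3 mol
Let x = n(NaOH), y = n(NaCl).
Titrant: 1x = 8.248 × 10^-3;  mass: 40.00x + 58.44y = 0.5752
Solving, x = 8.248 × 10^-3 mol, y = 4.197 × 10^-3 mol
mass of NaOH = 8.248 × 10^-3 × 40.00 = 0.3299 g
% NaOH = 0.3299 / 0.5752 × 100 = 57.36 %

57.36 %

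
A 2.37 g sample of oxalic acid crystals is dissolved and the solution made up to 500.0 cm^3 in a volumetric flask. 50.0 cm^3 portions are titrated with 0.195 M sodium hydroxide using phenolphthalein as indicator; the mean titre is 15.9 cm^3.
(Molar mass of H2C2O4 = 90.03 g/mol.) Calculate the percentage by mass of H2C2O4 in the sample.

58.9 %

H2C2O4 + 2 NaOH → Na2C2O4 + 2 H2O
n(NaOH) per titration = 0.0159 × 0.195 = 3.10 × 10^-3 mol
From the 1:2 ratio, n(H2C2O4) in each aliquot = 1/2 × 3.10 × 10^-3 = 1.55 × 10^-3 mol
n(H2C2O4) in the whole flask = 1.55 × 10^-3 × 500.0/50.0 = 0.0155 mol
mass of H2C2O4 = 0.0155 × 90.03 = 1.40 g
% H2C2O4 = 1.40 / 2.37 × 100 = 58.9 %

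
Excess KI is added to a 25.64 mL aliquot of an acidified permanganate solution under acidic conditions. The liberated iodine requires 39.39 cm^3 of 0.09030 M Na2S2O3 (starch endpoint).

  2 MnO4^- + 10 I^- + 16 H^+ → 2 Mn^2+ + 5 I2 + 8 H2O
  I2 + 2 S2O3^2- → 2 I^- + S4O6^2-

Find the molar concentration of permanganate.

n(S2O3^2-) = 0.03939 × 0.09030 = 3.557 × 10^-3 mol
n(I2) = n(S2O3^2-)/2 = 1.778 × 10^-3 mol
From the 2:5 ratio, n(MnO4^-) in the aliquot = 2/5 × 1.778 × 10^-3 = 7.114 × 10^-4 mol
[MnO4^-] = 7.114 × 10^-4 / 0.02564 = 0.02775 mol/L

0.02775 M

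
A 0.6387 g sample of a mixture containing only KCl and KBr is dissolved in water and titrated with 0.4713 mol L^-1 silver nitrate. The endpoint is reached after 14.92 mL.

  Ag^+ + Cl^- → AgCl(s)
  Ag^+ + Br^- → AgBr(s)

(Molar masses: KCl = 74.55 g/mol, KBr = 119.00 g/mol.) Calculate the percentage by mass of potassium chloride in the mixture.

52.01 %

n(AgNO3) = 0.01492 × 0.4713 = 7.032 × 10^-3 mol
Let x = n(KCl), y = n(KBr).
Titrant: 1x + 1y = 7.032 × 10^-3;  mass: 74.55x + 119.00y = 0.6387
Solving, x = 4.456 × 10^-3 mol, y = 2.575 × 10^-3 mol
mass of KCl = 4.456 × 10^-3 × 74.55 = 0.3322 g
% KCl = 0.3322 / 0.6387 × 100 = 52.01 %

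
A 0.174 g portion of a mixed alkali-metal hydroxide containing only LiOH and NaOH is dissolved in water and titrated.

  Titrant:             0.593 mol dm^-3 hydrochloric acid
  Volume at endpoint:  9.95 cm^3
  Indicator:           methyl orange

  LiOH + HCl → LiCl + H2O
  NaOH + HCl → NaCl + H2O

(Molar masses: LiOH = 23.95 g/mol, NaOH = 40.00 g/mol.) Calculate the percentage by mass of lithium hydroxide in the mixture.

53.2 %

n(HCl) = 0.00995 × 0.593 = 5.90 × 10^-3 mol
Let x = n(LiOH), y = n(NaOH).
Titrant: 1x + 1y = 5.90 × 10^-3;  mass: 23.95x + 40.00y = 0.174
Solving, x = 3.86 × 10^-3 mol, y = 2.04 × 10^-3 mol
mass of LiOH = 3.86 × 10^-3 × 23.95 = 0.0925 g
% LiOH = 0.0925 / 0.174 × 100 = 53.2 %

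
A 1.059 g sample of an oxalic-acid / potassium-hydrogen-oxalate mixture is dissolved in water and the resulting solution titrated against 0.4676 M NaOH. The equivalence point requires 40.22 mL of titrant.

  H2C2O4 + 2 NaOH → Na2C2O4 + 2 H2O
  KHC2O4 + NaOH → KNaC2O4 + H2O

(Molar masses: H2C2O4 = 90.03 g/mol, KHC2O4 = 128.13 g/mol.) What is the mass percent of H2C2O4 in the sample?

69.08 %

n(NaOH) = 0.04022 × 0.4676 = 0.01881 mol
Let x = n(H2C2O4), y = n(KHC2O4).
Titrant: 2x + 1y = 0.01881;  mass: 90.03x + 128.13y = 1.059
Solving, x = 8.126 × 10^-3 mol, y = 2.556 × 10^-3 mol
mass of H2C2O4 = 8.126 × 10^-3 × 90.03 = 0.7316 g
% H2C2O4 = 0.7316 / 1.059 × 100 = 69.08 %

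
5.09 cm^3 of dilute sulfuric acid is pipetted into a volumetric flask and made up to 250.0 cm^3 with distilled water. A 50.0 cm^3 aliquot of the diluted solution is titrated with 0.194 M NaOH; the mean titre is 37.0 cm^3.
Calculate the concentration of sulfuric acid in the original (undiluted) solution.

H2SO4 + 2 NaOH → Na2SO4 + 2 H2O
n(NaOH) = 0.0370 × 0.194 = 7.18 × 10^-3 mol
From the 1:2 ratio, n(H2SO4) in the aliquot = 1/2 × 7.18 × 10^-3 = 3.59 × 10^-3 mol
[H2SO4]_dilute = 3.59 × 10^-3 / 0.0500 = 0.0718 mol/L
Dilution factor = 250.0 / 5.09 = 49.12
[H2SO4]_stock = 0.0718 × 49.12 = 3.53 mol/L

3.53 M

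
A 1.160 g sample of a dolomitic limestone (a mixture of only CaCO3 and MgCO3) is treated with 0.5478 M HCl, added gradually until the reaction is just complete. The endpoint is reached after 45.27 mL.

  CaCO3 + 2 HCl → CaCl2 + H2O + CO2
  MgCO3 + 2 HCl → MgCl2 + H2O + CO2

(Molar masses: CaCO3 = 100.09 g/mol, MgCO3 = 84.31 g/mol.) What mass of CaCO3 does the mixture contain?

n(HCl) = 0.04527 × 0.5478 = 0.02480 mol
Let x = n(CaCO3), y = n(MgCO3).
Titrant: 2x + 2y = 0.02480;  mass: 100.09x + 84.31y = 1.160
Solving, x = 7.262 × 10^-3 mol, y = 5.137 × 10^-3 mol
mass of CaCO3 = 7.262 × 10^-3 × 100.09 = 0.7269 g

0.7269 g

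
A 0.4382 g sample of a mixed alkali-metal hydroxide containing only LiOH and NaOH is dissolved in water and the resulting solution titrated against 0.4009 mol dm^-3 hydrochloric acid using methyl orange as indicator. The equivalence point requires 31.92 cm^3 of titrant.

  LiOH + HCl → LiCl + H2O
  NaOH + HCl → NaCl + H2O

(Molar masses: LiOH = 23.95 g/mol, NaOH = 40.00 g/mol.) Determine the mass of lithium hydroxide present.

n(HCl) = 0.03192 × 0.4009 = 0.01280 mol
Let x = n(LiOH), y = n(NaOH).
Titrant: 1x + 1y = 0.01280;  mass: 23.95x + 40.00y = 0.4382
Solving, x = 4.590 × 10^-3 mol, y = 8.207 × 10^-3 mol
mass of LiOH = 4.590 × 10^-3 × 23.95 = 0.1099 g

0.1099 g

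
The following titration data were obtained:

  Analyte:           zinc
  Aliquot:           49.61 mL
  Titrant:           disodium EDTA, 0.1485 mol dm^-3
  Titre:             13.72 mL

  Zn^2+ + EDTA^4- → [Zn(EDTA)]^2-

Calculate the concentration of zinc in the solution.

n(EDTA) = 0.01372 L × 0.1485 mol/L = 2.037 × 10^-3 mol
n(Zn2+) = 2.037 × 10^-3 mol (1:1 mole ratio)
[Zn2+] = 2.037 × 10^-3 mol / 0.04961 L = 0.04107 mol/L

0.04107 mol/L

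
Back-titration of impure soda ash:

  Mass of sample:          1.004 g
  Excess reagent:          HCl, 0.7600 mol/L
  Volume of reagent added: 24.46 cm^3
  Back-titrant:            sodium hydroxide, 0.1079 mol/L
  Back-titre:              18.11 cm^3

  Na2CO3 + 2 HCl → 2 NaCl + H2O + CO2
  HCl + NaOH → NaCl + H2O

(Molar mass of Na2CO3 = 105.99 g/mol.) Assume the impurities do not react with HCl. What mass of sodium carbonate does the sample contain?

0.8816 g

n(HCl) added = 0.02446 × 0.7600 = 0.01859 mol
n(NaOH) used in back-titration = 0.01811 × 0.1079 = 1.954 × 10^-3 mol
n(HCl) left over = 1.954 × 10^-3 mol (1:1 ratio)
n(HCl) consumed by analyte = 0.01859 − 1.954 × 10^-3 = 0.01664 mol
From the 1:2 ratio, n(Na2CO3) = 1/2 × 0.01664 = 8.318 × 10^-3 mol
mass of Na2CO3 = 8.318 × 10^-3 × 105.99 = 0.8816 g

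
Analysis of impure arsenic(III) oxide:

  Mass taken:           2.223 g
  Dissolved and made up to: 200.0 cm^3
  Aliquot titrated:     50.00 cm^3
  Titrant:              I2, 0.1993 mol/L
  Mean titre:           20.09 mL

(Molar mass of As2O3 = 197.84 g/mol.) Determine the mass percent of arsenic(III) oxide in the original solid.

71.27 %

As2O3 + 2 I2 + 2 H2O → As2O5 + 4 HI
n(I2) per titration = 0.02009 × 0.1993 = 4.004 × 10^-3 mol
From the 1:2 ratio, n(As2O3) in each aliquot = 1/2 × 4.004 × 10^-3 = 2.002 × 10^-3 mol
n(As2O3) in the whole flask = 2.002 × 10^-3 × 200.0/50.00 = 8.008 × 10^-3 mol
mass of As2O3 = 8.008 × 10^-3 × 197.84 = 1.584 g
% As2O3 = 1.584 / 2.223 × 100 = 71.27 %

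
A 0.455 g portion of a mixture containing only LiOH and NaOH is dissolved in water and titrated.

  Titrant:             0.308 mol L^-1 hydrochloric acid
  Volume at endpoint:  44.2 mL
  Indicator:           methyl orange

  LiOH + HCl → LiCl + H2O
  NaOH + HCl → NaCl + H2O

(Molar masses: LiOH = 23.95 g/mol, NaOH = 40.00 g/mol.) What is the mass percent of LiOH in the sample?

n(HCl) = 0.0442 × 0.308 = 0.0136 mol
Let x = n(LiOH), y = n(NaOH).
Titrant: 1x + 1y = 0.0136;  mass: 23.95x + 40.00y = 0.455
Solving, x = 5.58 × 10^-3 mol, y = 8.03 × 10^-3 mol
mass of LiOH = 5.58 × 10^-3 × 23.95 = 0.134 g
% LiOH = 0.134 / 0.455 × 100 = 29.4 %

29.4 %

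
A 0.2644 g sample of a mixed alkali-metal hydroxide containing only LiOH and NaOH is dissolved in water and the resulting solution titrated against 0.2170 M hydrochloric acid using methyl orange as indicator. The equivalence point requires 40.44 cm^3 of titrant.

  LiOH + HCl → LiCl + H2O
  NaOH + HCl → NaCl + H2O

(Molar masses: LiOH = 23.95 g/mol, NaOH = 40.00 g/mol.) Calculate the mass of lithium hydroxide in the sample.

n(HCl) = 0.04044 × 0.2170 = 8.775 × 10^-3 mol
Let x = n(LiOH), y = n(NaOH).
Titrant: 1x + 1y = 8.775 × 10^-3;  mass: 23.95x + 40.00y = 0.2644
Solving, x = 5.397 × 10^-3 mol, y = 3.379 × 10^-3 mol
mass of LiOH = 5.397 × 10^-3 × 23.95 = 0.1293 g

0.1293 g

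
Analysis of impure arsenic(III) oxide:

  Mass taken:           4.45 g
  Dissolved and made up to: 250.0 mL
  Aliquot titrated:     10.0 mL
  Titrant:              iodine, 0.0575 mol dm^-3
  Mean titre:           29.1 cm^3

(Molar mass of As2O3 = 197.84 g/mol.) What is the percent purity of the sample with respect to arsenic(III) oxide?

93.0 %

As2O3 + 2 I2 + 2 H2O → As2O5 + 4 HI
n(I2) per titration = 0.0291 × 0.0575 = 1.67 × 10^-3 mol
From the 1:2 ratio, n(As2O3) in each aliquot = 1/2 × 1.67 × 10^-3 = 8.37 × 10^-4 mol
n(As2O3) in the whole flask = 8.37 × 10^-4 × 250.0/10.0 = 0.0209 mol
mass of As2O3 = 0.0209 × 197.84 = 4.14 g
% As2O3 = 4.14 / 4.45 × 100 = 93.0 %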